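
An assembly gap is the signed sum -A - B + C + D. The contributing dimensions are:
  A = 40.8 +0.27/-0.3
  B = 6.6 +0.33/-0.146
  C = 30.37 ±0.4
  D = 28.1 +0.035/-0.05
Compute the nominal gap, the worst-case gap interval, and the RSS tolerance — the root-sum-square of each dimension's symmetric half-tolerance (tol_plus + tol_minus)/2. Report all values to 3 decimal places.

nominal=11.070 wc=[10.020,11.951] rss=0.547

Stack each dimension's contribution:
  -A: nom -40.800 → Σnom=-40.800; wc +0.300/-0.270 → slack +0.300/-0.270; half-tol=0.285, Σhalf²=0.081225
  -B: nom -6.600 → Σnom=-47.400; wc +0.146/-0.330 → slack +0.446/-0.600; half-tol=0.238, Σhalf²=0.137869
  +C: nom +30.370 → Σnom=-17.030; wc +0.400/-0.400 → slack +0.846/-1.000; half-tol=0.400, Σhalf²=0.297869
  +D: nom +28.100 → Σnom=11.070; wc +0.035/-0.050 → slack +0.881/-1.050; half-tol=0.043, Σhalf²=0.299675
Nominal = 11.070. Worst-case = [11.070 - 1.050, 11.070 + 0.881] = [10.020, 11.951]. RSS = √0.299675 = 0.547.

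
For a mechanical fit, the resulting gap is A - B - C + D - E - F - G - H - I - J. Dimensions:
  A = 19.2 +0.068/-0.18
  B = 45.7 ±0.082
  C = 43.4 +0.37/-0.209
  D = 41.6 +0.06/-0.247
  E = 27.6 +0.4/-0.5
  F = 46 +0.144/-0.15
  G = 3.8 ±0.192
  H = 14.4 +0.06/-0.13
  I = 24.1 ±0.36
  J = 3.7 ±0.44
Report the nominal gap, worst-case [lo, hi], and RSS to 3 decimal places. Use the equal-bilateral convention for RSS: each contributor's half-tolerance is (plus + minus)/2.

nominal=-147.900 wc=[-150.375,-145.709] rss=0.850

Stack each dimension's contribution:
  +A: nom +19.200 → Σnom=19.200; wc +0.068/-0.180 → slack +0.068/-0.180; half-tol=0.124, Σhalf²=0.015376
  -B: nom -45.700 → Σnom=-26.500; wc +0.082/-0.082 → slack +0.150/-0.262; half-tol=0.082, Σhalf²=0.022100
  -C: nom -43.400 → Σnom=-69.900; wc +0.209/-0.370 → slack +0.359/-0.632; half-tol=0.289, Σhalf²=0.105910
  +D: nom +41.600 → Σnom=-28.300; wc +0.060/-0.247 → slack +0.419/-0.879; half-tol=0.153, Σhalf²=0.129472
  -E: nom -27.600 → Σnom=-55.900; wc +0.500/-0.400 → slack +0.919/-1.279; half-tol=0.450, Σhalf²=0.331973
  -F: nom -46.000 → Σnom=-101.900; wc +0.150/-0.144 → slack +1.069/-1.423; half-tol=0.147, Σhalf²=0.353581
  -G: nom -3.800 → Σnom=-105.700; wc +0.192/-0.192 → slack +1.261/-1.615; half-tol=0.192, Σhalf²=0.390446
  -H: nom -14.400 → Σnom=-120.100; wc +0.130/-0.060 → slack +1.391/-1.675; half-tol=0.095, Σhalf²=0.399471
  -I: nom -24.100 → Σnom=-144.200; wc +0.360/-0.360 → slack +1.751/-2.035; half-tol=0.360, Σhalf²=0.529070
  -J: nom -3.700 → Σnom=-147.900; wc +0.440/-0.440 → slack +2.191/-2.475; half-tol=0.440, Σhalf²=0.722670
Nominal = -147.900. Worst-case = [-147.900 - 2.475, -147.900 + 2.191] = [-150.375, -145.709]. RSS = √0.722670 = 0.850.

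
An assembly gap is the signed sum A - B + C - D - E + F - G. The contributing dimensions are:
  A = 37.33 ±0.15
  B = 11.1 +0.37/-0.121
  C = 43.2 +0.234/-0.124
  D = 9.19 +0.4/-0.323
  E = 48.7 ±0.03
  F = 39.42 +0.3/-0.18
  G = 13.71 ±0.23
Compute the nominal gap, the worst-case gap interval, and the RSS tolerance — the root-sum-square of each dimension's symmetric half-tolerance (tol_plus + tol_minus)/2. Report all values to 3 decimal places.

Stack each dimension's contribution:
  +A: nom +37.330 → Σnom=37.330; wc +0.150/-0.150 → slack +0.150/-0.150; half-tol=0.150, Σhalf²=0.022500
  -B: nom -11.100 → Σnom=26.230; wc +0.121/-0.370 → slack +0.271/-0.520; half-tol=0.245, Σhalf²=0.082770
  +C: nom +43.200 → Σnom=69.430; wc +0.234/-0.124 → slack +0.505/-0.644; half-tol=0.179, Σhalf²=0.114811
  -D: nom -9.190 → Σnom=60.240; wc +0.323/-0.400 → slack +0.828/-1.044; half-tol=0.362, Σhalf²=0.245494
  -E: nom -48.700 → Σnom=11.540; wc +0.030/-0.030 → slack +0.858/-1.074; half-tol=0.030, Σhalf²=0.246394
  +F: nom +39.420 → Σnom=50.960; wc +0.300/-0.180 → slack +1.158/-1.254; half-tol=0.240, Σhalf²=0.303994
  -G: nom -13.710 → Σnom=37.250; wc +0.230/-0.230 → slack +1.388/-1.484; half-tol=0.230, Σhalf²=0.356894
Nominal = 37.250. Worst-case = [37.250 - 1.484, 37.250 + 1.388] = [35.766, 38.638]. RSS = √0.356894 = 0.597.

nominal=37.250 wc=[35.766,38.638] rss=0.597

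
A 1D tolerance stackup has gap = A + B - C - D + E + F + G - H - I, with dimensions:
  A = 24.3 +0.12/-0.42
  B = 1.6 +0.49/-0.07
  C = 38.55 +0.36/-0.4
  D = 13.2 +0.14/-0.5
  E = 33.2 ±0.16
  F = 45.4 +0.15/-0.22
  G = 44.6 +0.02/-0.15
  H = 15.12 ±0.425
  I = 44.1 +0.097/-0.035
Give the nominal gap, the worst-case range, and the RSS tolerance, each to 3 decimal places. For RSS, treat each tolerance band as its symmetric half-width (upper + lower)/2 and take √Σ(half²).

Stack each dimension's contribution:
  +A: nom +24.300 → Σnom=24.300; wc +0.120/-0.420 → slack +0.120/-0.420; half-tol=0.270, Σhalf²=0.072900
  +B: nom +1.600 → Σnom=25.900; wc +0.490/-0.070 → slack +0.610/-0.490; half-tol=0.280, Σhalf²=0.151300
  -C: nom -38.550 → Σnom=-12.650; wc +0.400/-0.360 → slack +1.010/-0.850; half-tol=0.380, Σhalf²=0.295700
  -D: nom -13.200 → Σnom=-25.850; wc +0.500/-0.140 → slack +1.510/-0.990; half-tol=0.320, Σhalf²=0.398100
  +E: nom +33.200 → Σnom=7.350; wc +0.160/-0.160 → slack +1.670/-1.150; half-tol=0.160, Σhalf²=0.423700
  +F: nom +45.400 → Σnom=52.750; wc +0.150/-0.220 → slack +1.820/-1.370; half-tol=0.185, Σhalf²=0.457925
  +G: nom +44.600 → Σnom=97.350; wc +0.020/-0.150 → slack +1.840/-1.520; half-tol=0.085, Σhalf²=0.465150
  -H: nom -15.120 → Σnom=82.230; wc +0.425/-0.425 → slack +2.265/-1.945; half-tol=0.425, Σhalf²=0.645775
  -I: nom -44.100 → Σnom=38.130; wc +0.035/-0.097 → slack +2.300/-2.042; half-tol=0.066, Σhalf²=0.650131
Nominal = 38.130. Worst-case = [38.130 - 2.042, 38.130 + 2.300] = [36.088, 40.430]. RSS = √0.650131 = 0.806.

nominal=38.130 wc=[36.088,40.430] rss=0.806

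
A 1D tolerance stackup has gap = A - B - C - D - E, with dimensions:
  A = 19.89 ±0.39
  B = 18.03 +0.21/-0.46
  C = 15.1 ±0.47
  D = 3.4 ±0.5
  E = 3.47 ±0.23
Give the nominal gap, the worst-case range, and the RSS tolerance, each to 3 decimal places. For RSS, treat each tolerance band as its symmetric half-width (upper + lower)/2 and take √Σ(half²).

Stack each dimension's contribution:
  +A: nom +19.890 → Σnom=19.890; wc +0.390/-0.390 → slack +0.390/-0.390; half-tol=0.390, Σhalf²=0.152100
  -B: nom -18.030 → Σnom=1.860; wc +0.460/-0.210 → slack +0.850/-0.600; half-tol=0.335, Σhalf²=0.264325
  -C: nom -15.100 → Σnom=-13.240; wc +0.470/-0.470 → slack +1.320/-1.070; half-tol=0.470, Σhalf²=0.485225
  -D: nom -3.400 → Σnom=-16.640; wc +0.500/-0.500 → slack +1.820/-1.570; half-tol=0.500, Σhalf²=0.735225
  -E: nom -3.470 → Σnom=-20.110; wc +0.230/-0.230 → slack +2.050/-1.800; half-tol=0.230, Σhalf²=0.788125
Nominal = -20.110. Worst-case = [-20.110 - 1.800, -20.110 + 2.050] = [-21.910, -18.060]. RSS = √0.788125 = 0.888.

nominal=-20.110 wc=[-21.910,-18.060] rss=0.888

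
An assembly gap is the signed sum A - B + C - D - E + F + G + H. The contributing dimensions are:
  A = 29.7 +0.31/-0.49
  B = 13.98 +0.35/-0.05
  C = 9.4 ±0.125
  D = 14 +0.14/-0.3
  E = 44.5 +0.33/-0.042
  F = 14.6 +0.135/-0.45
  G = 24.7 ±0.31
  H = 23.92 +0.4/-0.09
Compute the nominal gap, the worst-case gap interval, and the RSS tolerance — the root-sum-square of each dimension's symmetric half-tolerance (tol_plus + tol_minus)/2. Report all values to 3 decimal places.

nominal=29.840 wc=[27.555,31.512] rss=0.735

Stack each dimension's contribution:
  +A: nom +29.700 → Σnom=29.700; wc +0.310/-0.490 → slack +0.310/-0.490; half-tol=0.400, Σhalf²=0.160000
  -B: nom -13.980 → Σnom=15.720; wc +0.050/-0.350 → slack +0.360/-0.840; half-tol=0.200, Σhalf²=0.200000
  +C: nom +9.400 → Σnom=25.120; wc +0.125/-0.125 → slack +0.485/-0.965; half-tol=0.125, Σhalf²=0.215625
  -D: nom -14.000 → Σnom=11.120; wc +0.300/-0.140 → slack +0.785/-1.105; half-tol=0.220, Σhalf²=0.264025
  -E: nom -44.500 → Σnom=-33.380; wc +0.042/-0.330 → slack +0.827/-1.435; half-tol=0.186, Σhalf²=0.298621
  +F: nom +14.600 → Σnom=-18.780; wc +0.135/-0.450 → slack +0.962/-1.885; half-tol=0.292, Σhalf²=0.384177
  +G: nom +24.700 → Σnom=5.920; wc +0.310/-0.310 → slack +1.272/-2.195; half-tol=0.310, Σhalf²=0.480277
  +H: nom +23.920 → Σnom=29.840; wc +0.400/-0.090 → slack +1.672/-2.285; half-tol=0.245, Σhalf²=0.540302
Nominal = 29.840. Worst-case = [29.840 - 2.285, 29.840 + 1.672] = [27.555, 31.512]. RSS = √0.540302 = 0.735.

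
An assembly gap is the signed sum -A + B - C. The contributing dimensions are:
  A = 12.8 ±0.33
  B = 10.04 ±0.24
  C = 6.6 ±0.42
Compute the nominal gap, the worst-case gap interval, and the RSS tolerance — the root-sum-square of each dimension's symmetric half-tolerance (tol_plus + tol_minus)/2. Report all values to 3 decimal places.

Stack each dimension's contribution:
  -A: nom -12.800 → Σnom=-12.800; wc +0.330/-0.330 → slack +0.330/-0.330; half-tol=0.330, Σhalf²=0.108900
  +B: nom +10.040 → Σnom=-2.760; wc +0.240/-0.240 → slack +0.570/-0.570; half-tol=0.240, Σhalf²=0.166500
  -C: nom -6.600 → Σnom=-9.360; wc +0.420/-0.420 → slack +0.990/-0.990; half-tol=0.420, Σhalf²=0.342900
Nominal = -9.360. Worst-case = [-9.360 - 0.990, -9.360 + 0.990] = [-10.350, -8.370]. RSS = √0.342900 = 0.586.

nominal=-9.360 wc=[-10.350,-8.370] rss=0.586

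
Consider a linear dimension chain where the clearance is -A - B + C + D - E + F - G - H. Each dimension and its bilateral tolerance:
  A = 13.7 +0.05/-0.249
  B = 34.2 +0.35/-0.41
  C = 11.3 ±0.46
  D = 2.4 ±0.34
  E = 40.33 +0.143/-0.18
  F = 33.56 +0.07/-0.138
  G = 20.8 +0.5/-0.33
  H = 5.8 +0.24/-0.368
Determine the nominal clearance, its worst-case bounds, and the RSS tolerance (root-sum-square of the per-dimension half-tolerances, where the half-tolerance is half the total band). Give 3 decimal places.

Stack each dimension's contribution:
  -A: nom -13.700 → Σnom=-13.700; wc +0.249/-0.050 → slack +0.249/-0.050; half-tol=0.149, Σhalf²=0.022350
  -B: nom -34.200 → Σnom=-47.900; wc +0.410/-0.350 → slack +0.659/-0.400; half-tol=0.380, Σhalf²=0.166750
  +C: nom +11.300 → Σnom=-36.600; wc +0.460/-0.460 → slack +1.119/-0.860; half-tol=0.460, Σhalf²=0.378350
  +D: nom +2.400 → Σnom=-34.200; wc +0.340/-0.340 → slack +1.459/-1.200; half-tol=0.340, Σhalf²=0.493950
  -E: nom -40.330 → Σnom=-74.530; wc +0.180/-0.143 → slack +1.639/-1.343; half-tol=0.161, Σhalf²=0.520033
  +F: nom +33.560 → Σnom=-40.970; wc +0.070/-0.138 → slack +1.709/-1.481; half-tol=0.104, Σhalf²=0.530849
  -G: nom -20.800 → Σnom=-61.770; wc +0.330/-0.500 → slack +2.039/-1.981; half-tol=0.415, Σhalf²=0.703074
  -H: nom -5.800 → Σnom=-67.570; wc +0.368/-0.240 → slack +2.407/-2.221; half-tol=0.304, Σhalf²=0.795490
Nominal = -67.570. Worst-case = [-67.570 - 2.221, -67.570 + 2.407] = [-69.791, -65.163]. RSS = √0.795490 = 0.892.

nominal=-67.570 wc=[-69.791,-65.163] rss=0.892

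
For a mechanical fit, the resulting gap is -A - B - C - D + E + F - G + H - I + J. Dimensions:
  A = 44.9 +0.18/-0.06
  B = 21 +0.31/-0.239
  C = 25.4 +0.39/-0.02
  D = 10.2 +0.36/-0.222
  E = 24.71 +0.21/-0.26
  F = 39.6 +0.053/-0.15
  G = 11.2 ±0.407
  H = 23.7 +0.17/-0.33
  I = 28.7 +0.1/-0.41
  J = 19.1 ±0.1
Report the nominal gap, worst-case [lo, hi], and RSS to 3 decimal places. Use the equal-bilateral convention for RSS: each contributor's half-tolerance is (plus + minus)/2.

nominal=-34.290 wc=[-36.877,-32.399] rss=0.765

Stack each dimension's contribution:
  -A: nom -44.900 → Σnom=-44.900; wc +0.060/-0.180 → slack +0.060/-0.180; half-tol=0.120, Σhalf²=0.014400
  -B: nom -21.000 → Σnom=-65.900; wc +0.239/-0.310 → slack +0.299/-0.490; half-tol=0.274, Σhalf²=0.089750
  -C: nom -25.400 → Σnom=-91.300; wc +0.020/-0.390 → slack +0.319/-0.880; half-tol=0.205, Σhalf²=0.131775
  -D: nom -10.200 → Σnom=-101.500; wc +0.222/-0.360 → slack +0.541/-1.240; half-tol=0.291, Σhalf²=0.216456
  +E: nom +24.710 → Σnom=-76.790; wc +0.210/-0.260 → slack +0.751/-1.500; half-tol=0.235, Σhalf²=0.271681
  +F: nom +39.600 → Σnom=-37.190; wc +0.053/-0.150 → slack +0.804/-1.650; half-tol=0.101, Σhalf²=0.281983
  -G: nom -11.200 → Σnom=-48.390; wc +0.407/-0.407 → slack +1.211/-2.057; half-tol=0.407, Σhalf²=0.447632
  +H: nom +23.700 → Σnom=-24.690; wc +0.170/-0.330 → slack +1.381/-2.387; half-tol=0.250, Σhalf²=0.510132
  -I: nom -28.700 → Σnom=-53.390; wc +0.410/-0.100 → slack +1.791/-2.487; half-tol=0.255, Σhalf²=0.575157
  +J: nom +19.100 → Σnom=-34.290; wc +0.100/-0.100 → slack +1.891/-2.587; half-tol=0.100, Σhalf²=0.585157
Nominal = -34.290. Worst-case = [-34.290 - 2.587, -34.290 + 1.891] = [-36.877, -32.399]. RSS = √0.585157 = 0.765.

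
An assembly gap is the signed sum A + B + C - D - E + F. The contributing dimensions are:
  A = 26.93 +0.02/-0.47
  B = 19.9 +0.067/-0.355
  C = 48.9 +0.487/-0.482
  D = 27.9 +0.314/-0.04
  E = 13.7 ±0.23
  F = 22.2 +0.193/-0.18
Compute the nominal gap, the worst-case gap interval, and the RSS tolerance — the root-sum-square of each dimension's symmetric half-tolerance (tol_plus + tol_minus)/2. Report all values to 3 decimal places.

Stack each dimension's contribution:
  +A: nom +26.930 → Σnom=26.930; wc +0.020/-0.470 → slack +0.020/-0.470; half-tol=0.245, Σhalf²=0.060025
  +B: nom +19.900 → Σnom=46.830; wc +0.067/-0.355 → slack +0.087/-0.825; half-tol=0.211, Σhalf²=0.104546
  +C: nom +48.900 → Σnom=95.730; wc +0.487/-0.482 → slack +0.574/-1.307; half-tol=0.484, Σhalf²=0.339286
  -D: nom -27.900 → Σnom=67.830; wc +0.040/-0.314 → slack +0.614/-1.621; half-tol=0.177, Σhalf²=0.370615
  -E: nom -13.700 → Σnom=54.130; wc +0.230/-0.230 → slack +0.844/-1.851; half-tol=0.230, Σhalf²=0.423515
  +F: nom +22.200 → Σnom=76.330; wc +0.193/-0.180 → slack +1.037/-2.031; half-tol=0.186, Σhalf²=0.458298
Nominal = 76.330. Worst-case = [76.330 - 2.031, 76.330 + 1.037] = [74.299, 77.367]. RSS = √0.458298 = 0.677.

nominal=76.330 wc=[74.299,77.367] rss=0.677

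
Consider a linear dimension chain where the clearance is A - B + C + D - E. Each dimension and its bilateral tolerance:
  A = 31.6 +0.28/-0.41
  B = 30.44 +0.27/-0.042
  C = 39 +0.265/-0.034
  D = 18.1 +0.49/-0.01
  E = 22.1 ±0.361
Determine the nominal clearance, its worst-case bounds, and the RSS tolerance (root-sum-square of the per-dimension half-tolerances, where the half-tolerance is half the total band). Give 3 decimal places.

nominal=36.160 wc=[35.075,37.598] rss=0.599

Stack each dimension's contribution:
  +A: nom +31.600 → Σnom=31.600; wc +0.280/-0.410 → slack +0.280/-0.410; half-tol=0.345, Σhalf²=0.119025
  -B: nom -30.440 → Σnom=1.160; wc +0.042/-0.270 → slack +0.322/-0.680; half-tol=0.156, Σhalf²=0.143361
  +C: nom +39.000 → Σnom=40.160; wc +0.265/-0.034 → slack +0.587/-0.714; half-tol=0.150, Σhalf²=0.165711
  +D: nom +18.100 → Σnom=58.260; wc +0.490/-0.010 → slack +1.077/-0.724; half-tol=0.250, Σhalf²=0.228211
  -E: nom -22.100 → Σnom=36.160; wc +0.361/-0.361 → slack +1.438/-1.085; half-tol=0.361, Σhalf²=0.358532
Nominal = 36.160. Worst-case = [36.160 - 1.085, 36.160 + 1.438] = [35.075, 37.598]. RSS = √0.358532 = 0.599.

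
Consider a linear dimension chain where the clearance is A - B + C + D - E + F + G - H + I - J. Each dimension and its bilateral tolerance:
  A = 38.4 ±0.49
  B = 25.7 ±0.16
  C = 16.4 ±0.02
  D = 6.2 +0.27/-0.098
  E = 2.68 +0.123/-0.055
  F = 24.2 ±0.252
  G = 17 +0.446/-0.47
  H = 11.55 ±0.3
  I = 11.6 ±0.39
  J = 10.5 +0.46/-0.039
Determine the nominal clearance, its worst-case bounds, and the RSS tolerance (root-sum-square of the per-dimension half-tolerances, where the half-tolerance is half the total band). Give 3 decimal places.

nominal=63.370 wc=[60.607,65.792] rss=0.941

Stack each dimension's contribution:
  +A: nom +38.400 → Σnom=38.400; wc +0.490/-0.490 → slack +0.490/-0.490; half-tol=0.490, Σhalf²=0.240100
  -B: nom -25.700 → Σnom=12.700; wc +0.160/-0.160 → slack +0.650/-0.650; half-tol=0.160, Σhalf²=0.265700
  +C: nom +16.400 → Σnom=29.100; wc +0.020/-0.020 → slack +0.670/-0.670; half-tol=0.020, Σhalf²=0.266100
  +D: nom +6.200 → Σnom=35.300; wc +0.270/-0.098 → slack +0.940/-0.768; half-tol=0.184, Σhalf²=0.299956
  -E: nom -2.680 → Σnom=32.620; wc +0.055/-0.123 → slack +0.995/-0.891; half-tol=0.089, Σhalf²=0.307877
  +F: nom +24.200 → Σnom=56.820; wc +0.252/-0.252 → slack +1.247/-1.143; half-tol=0.252, Σhalf²=0.371381
  +G: nom +17.000 → Σnom=73.820; wc +0.446/-0.470 → slack +1.693/-1.613; half-tol=0.458, Σhalf²=0.581145
  -H: nom -11.550 → Σnom=62.270; wc +0.300/-0.300 → slack +1.993/-1.913; half-tol=0.300, Σhalf²=0.671145
  +I: nom +11.600 → Σnom=73.870; wc +0.390/-0.390 → slack +2.383/-2.303; half-tol=0.390, Σhalf²=0.823245
  -J: nom -10.500 → Σnom=63.370; wc +0.039/-0.460 → slack +2.422/-2.763; half-tol=0.249, Σhalf²=0.885495
Nominal = 63.370. Worst-case = [63.370 - 2.763, 63.370 + 2.422] = [60.607, 65.792]. RSS = √0.885495 = 0.941.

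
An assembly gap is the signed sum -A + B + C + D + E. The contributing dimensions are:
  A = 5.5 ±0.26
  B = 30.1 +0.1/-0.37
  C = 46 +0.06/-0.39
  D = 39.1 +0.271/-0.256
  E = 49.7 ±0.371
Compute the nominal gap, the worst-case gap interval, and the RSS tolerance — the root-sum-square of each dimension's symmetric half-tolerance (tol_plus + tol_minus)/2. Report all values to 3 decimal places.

nominal=159.400 wc=[157.753,160.462] rss=0.617

Stack each dimension's contribution:
  -A: nom -5.500 → Σnom=-5.500; wc +0.260/-0.260 → slack +0.260/-0.260; half-tol=0.260, Σhalf²=0.067600
  +B: nom +30.100 → Σnom=24.600; wc +0.100/-0.370 → slack +0.360/-0.630; half-tol=0.235, Σhalf²=0.122825
  +C: nom +46.000 → Σnom=70.600; wc +0.060/-0.390 → slack +0.420/-1.020; half-tol=0.225, Σhalf²=0.173450
  +D: nom +39.100 → Σnom=109.700; wc +0.271/-0.256 → slack +0.691/-1.276; half-tol=0.264, Σhalf²=0.242882
  +E: nom +49.700 → Σnom=159.400; wc +0.371/-0.371 → slack +1.062/-1.647; half-tol=0.371, Σhalf²=0.380523
Nominal = 159.400. Worst-case = [159.400 - 1.647, 159.400 + 1.062] = [157.753, 160.462]. RSS = √0.380523 = 0.617.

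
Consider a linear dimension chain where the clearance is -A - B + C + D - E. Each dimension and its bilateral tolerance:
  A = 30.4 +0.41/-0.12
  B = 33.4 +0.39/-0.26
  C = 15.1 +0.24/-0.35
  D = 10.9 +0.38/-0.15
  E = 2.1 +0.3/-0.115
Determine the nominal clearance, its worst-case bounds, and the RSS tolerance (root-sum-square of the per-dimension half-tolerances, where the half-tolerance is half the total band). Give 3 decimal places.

nominal=-39.900 wc=[-41.500,-38.785] rss=0.613

Stack each dimension's contribution:
  -A: nom -30.400 → Σnom=-30.400; wc +0.120/-0.410 → slack +0.120/-0.410; half-tol=0.265, Σhalf²=0.070225
  -B: nom -33.400 → Σnom=-63.800; wc +0.260/-0.390 → slack +0.380/-0.800; half-tol=0.325, Σhalf²=0.175850
  +C: nom +15.100 → Σnom=-48.700; wc +0.240/-0.350 → slack +0.620/-1.150; half-tol=0.295, Σhalf²=0.262875
  +D: nom +10.900 → Σnom=-37.800; wc +0.380/-0.150 → slack +1.000/-1.300; half-tol=0.265, Σhalf²=0.333100
  -E: nom -2.100 → Σnom=-39.900; wc +0.115/-0.300 → slack +1.115/-1.600; half-tol=0.207, Σhalf²=0.376156
Nominal = -39.900. Worst-case = [-39.900 - 1.600, -39.900 + 1.115] = [-41.500, -38.785]. RSS = √0.376156 = 0.613.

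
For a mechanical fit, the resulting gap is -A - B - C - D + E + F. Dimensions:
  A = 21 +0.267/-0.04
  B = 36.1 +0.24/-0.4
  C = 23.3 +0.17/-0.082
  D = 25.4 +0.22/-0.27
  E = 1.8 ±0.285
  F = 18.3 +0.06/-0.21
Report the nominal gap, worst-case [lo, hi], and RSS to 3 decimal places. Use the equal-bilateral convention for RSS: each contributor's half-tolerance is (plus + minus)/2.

Stack each dimension's contribution:
  -A: nom -21.000 → Σnom=-21.000; wc +0.040/-0.267 → slack +0.040/-0.267; half-tol=0.153, Σhalf²=0.023562
  -B: nom -36.100 → Σnom=-57.100; wc +0.400/-0.240 → slack +0.440/-0.507; half-tol=0.320, Σhalf²=0.125962
  -C: nom -23.300 → Σnom=-80.400; wc +0.082/-0.170 → slack +0.522/-0.677; half-tol=0.126, Σhalf²=0.141838
  -D: nom -25.400 → Σnom=-105.800; wc +0.270/-0.220 → slack +0.792/-0.897; half-tol=0.245, Σhalf²=0.201863
  +E: nom +1.800 → Σnom=-104.000; wc +0.285/-0.285 → slack +1.077/-1.182; half-tol=0.285, Σhalf²=0.283088
  +F: nom +18.300 → Σnom=-85.700; wc +0.060/-0.210 → slack +1.137/-1.392; half-tol=0.135, Σhalf²=0.301313
Nominal = -85.700. Worst-case = [-85.700 - 1.392, -85.700 + 1.137] = [-87.092, -84.563]. RSS = √0.301313 = 0.549.

nominal=-85.700 wc=[-87.092,-84.563] rss=0.549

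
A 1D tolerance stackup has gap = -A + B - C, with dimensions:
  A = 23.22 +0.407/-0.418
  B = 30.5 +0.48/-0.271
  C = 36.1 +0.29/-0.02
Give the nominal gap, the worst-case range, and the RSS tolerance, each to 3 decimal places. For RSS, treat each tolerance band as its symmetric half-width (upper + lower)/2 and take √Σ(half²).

nominal=-28.820 wc=[-29.788,-27.902] rss=0.579

Stack each dimension's contribution:
  -A: nom -23.220 → Σnom=-23.220; wc +0.418/-0.407 → slack +0.418/-0.407; half-tol=0.412, Σhalf²=0.170156
  +B: nom +30.500 → Σnom=7.280; wc +0.480/-0.271 → slack +0.898/-0.678; half-tol=0.376, Σhalf²=0.311156
  -C: nom -36.100 → Σnom=-28.820; wc +0.020/-0.290 → slack +0.918/-0.968; half-tol=0.155, Σhalf²=0.335181
Nominal = -28.820. Worst-case = [-28.820 - 0.968, -28.820 + 0.918] = [-29.788, -27.902]. RSS = √0.335181 = 0.579.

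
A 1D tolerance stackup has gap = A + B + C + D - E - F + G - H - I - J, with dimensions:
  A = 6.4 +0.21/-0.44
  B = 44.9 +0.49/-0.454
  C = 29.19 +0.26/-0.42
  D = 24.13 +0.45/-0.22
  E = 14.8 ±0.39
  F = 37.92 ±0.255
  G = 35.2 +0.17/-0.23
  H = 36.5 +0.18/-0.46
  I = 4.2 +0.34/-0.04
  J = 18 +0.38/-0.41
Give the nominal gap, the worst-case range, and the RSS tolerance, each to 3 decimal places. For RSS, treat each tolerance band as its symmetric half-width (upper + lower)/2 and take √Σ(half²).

nominal=28.400 wc=[25.091,31.535] rss=1.053

Stack each dimension's contribution:
  +A: nom +6.400 → Σnom=6.400; wc +0.210/-0.440 → slack +0.210/-0.440; half-tol=0.325, Σhalf²=0.105625
  +B: nom +44.900 → Σnom=51.300; wc +0.490/-0.454 → slack +0.700/-0.894; half-tol=0.472, Σhalf²=0.328409
  +C: nom +29.190 → Σnom=80.490; wc +0.260/-0.420 → slack +0.960/-1.314; half-tol=0.340, Σhalf²=0.444009
  +D: nom +24.130 → Σnom=104.620; wc +0.450/-0.220 → slack +1.410/-1.534; half-tol=0.335, Σhalf²=0.556234
  -E: nom -14.800 → Σnom=89.820; wc +0.390/-0.390 → slack +1.800/-1.924; half-tol=0.390, Σhalf²=0.708334
  -F: nom -37.920 → Σnom=51.900; wc +0.255/-0.255 → slack +2.055/-2.179; half-tol=0.255, Σhalf²=0.773359
  +G: nom +35.200 → Σnom=87.100; wc +0.170/-0.230 → slack +2.225/-2.409; half-tol=0.200, Σhalf²=0.813359
  -H: nom -36.500 → Σnom=50.600; wc +0.460/-0.180 → slack +2.685/-2.589; half-tol=0.320, Σhalf²=0.915759
  -I: nom -4.200 → Σnom=46.400; wc +0.040/-0.340 → slack +2.725/-2.929; half-tol=0.190, Σhalf²=0.951859
  -J: nom -18.000 → Σnom=28.400; wc +0.410/-0.380 → slack +3.135/-3.309; half-tol=0.395, Σhalf²=1.107884
Nominal = 28.400. Worst-case = [28.400 - 3.309, 28.400 + 3.135] = [25.091, 31.535]. RSS = √1.107884 = 1.053.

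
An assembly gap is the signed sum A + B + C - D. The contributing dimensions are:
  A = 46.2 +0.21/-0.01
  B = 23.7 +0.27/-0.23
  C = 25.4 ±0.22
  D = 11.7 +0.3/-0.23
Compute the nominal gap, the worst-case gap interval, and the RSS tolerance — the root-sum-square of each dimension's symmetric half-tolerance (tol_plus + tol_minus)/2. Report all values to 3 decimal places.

Stack each dimension's contribution:
  +A: nom +46.200 → Σnom=46.200; wc +0.210/-0.010 → slack +0.210/-0.010; half-tol=0.110, Σhalf²=0.012100
  +B: nom +23.700 → Σnom=69.900; wc +0.270/-0.230 → slack +0.480/-0.240; half-tol=0.250, Σhalf²=0.074600
  +C: nom +25.400 → Σnom=95.300; wc +0.220/-0.220 → slack +0.700/-0.460; half-tol=0.220, Σhalf²=0.123000
  -D: nom -11.700 → Σnom=83.600; wc +0.230/-0.300 → slack +0.930/-0.760; half-tol=0.265, Σhalf²=0.193225
Nominal = 83.600. Worst-case = [83.600 - 0.760, 83.600 + 0.930] = [82.840, 84.530]. RSS = √0.193225 = 0.440.

nominal=83.600 wc=[82.840,84.530] rss=0.440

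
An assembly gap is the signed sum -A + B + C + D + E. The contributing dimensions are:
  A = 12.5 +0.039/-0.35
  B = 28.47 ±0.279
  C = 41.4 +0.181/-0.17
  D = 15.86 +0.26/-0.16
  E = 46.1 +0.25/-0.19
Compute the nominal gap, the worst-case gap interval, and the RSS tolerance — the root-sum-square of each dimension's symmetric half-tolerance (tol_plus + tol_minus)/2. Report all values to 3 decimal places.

Stack each dimension's contribution:
  -A: nom -12.500 → Σnom=-12.500; wc +0.350/-0.039 → slack +0.350/-0.039; half-tol=0.194, Σhalf²=0.037830
  +B: nom +28.470 → Σnom=15.970; wc +0.279/-0.279 → slack +0.629/-0.318; half-tol=0.279, Σhalf²=0.115671
  +C: nom +41.400 → Σnom=57.370; wc +0.181/-0.170 → slack +0.810/-0.488; half-tol=0.175, Σhalf²=0.146472
  +D: nom +15.860 → Σnom=73.230; wc +0.260/-0.160 → slack +1.070/-0.648; half-tol=0.210, Σhalf²=0.190572
  +E: nom +46.100 → Σnom=119.330; wc +0.250/-0.190 → slack +1.320/-0.838; half-tol=0.220, Σhalf²=0.238972
Nominal = 119.330. Worst-case = [119.330 - 0.838, 119.330 + 1.320] = [118.492, 120.650]. RSS = √0.238972 = 0.489.

nominal=119.330 wc=[118.492,120.650] rss=0.489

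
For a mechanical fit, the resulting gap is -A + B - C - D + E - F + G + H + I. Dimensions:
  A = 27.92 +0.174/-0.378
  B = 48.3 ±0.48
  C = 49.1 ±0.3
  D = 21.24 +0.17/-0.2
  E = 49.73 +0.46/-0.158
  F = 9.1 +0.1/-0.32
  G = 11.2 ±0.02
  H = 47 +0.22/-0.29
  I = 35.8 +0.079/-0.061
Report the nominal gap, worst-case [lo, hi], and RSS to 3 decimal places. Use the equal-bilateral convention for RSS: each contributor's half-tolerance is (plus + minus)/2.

nominal=84.670 wc=[82.917,87.127] rss=0.800

Stack each dimension's contribution:
  -A: nom -27.920 → Σnom=-27.920; wc +0.378/-0.174 → slack +0.378/-0.174; half-tol=0.276, Σhalf²=0.076176
  +B: nom +48.300 → Σnom=20.380; wc +0.480/-0.480 → slack +0.858/-0.654; half-tol=0.480, Σhalf²=0.306576
  -C: nom -49.100 → Σnom=-28.720; wc +0.300/-0.300 → slack +1.158/-0.954; half-tol=0.300, Σhalf²=0.396576
  -D: nom -21.240 → Σnom=-49.960; wc +0.200/-0.170 → slack +1.358/-1.124; half-tol=0.185, Σhalf²=0.430801
  +E: nom +49.730 → Σnom=-0.230; wc +0.460/-0.158 → slack +1.818/-1.282; half-tol=0.309, Σhalf²=0.526282
  -F: nom -9.100 → Σnom=-9.330; wc +0.320/-0.100 → slack +2.138/-1.382; half-tol=0.210, Σhalf²=0.570382
  +G: nom +11.200 → Σnom=1.870; wc +0.020/-0.020 → slack +2.158/-1.402; half-tol=0.020, Σhalf²=0.570782
  +H: nom +47.000 → Σnom=48.870; wc +0.220/-0.290 → slack +2.378/-1.692; half-tol=0.255, Σhalf²=0.635807
  +I: nom +35.800 → Σnom=84.670; wc +0.079/-0.061 → slack +2.457/-1.753; half-tol=0.070, Σhalf²=0.640707
Nominal = 84.670. Worst-case = [84.670 - 1.753, 84.670 + 2.457] = [82.917, 87.127]. RSS = √0.640707 = 0.800.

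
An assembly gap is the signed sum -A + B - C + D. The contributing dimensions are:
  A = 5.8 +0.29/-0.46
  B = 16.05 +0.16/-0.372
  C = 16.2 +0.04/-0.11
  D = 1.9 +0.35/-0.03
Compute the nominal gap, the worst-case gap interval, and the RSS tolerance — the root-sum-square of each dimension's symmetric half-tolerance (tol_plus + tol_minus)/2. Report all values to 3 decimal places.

nominal=-4.050 wc=[-4.782,-2.970] rss=0.503

Stack each dimension's contribution:
  -A: nom -5.800 → Σnom=-5.800; wc +0.460/-0.290 → slack +0.460/-0.290; half-tol=0.375, Σhalf²=0.140625
  +B: nom +16.050 → Σnom=10.250; wc +0.160/-0.372 → slack +0.620/-0.662; half-tol=0.266, Σhalf²=0.211381
  -C: nom -16.200 → Σnom=-5.950; wc +0.110/-0.040 → slack +0.730/-0.702; half-tol=0.075, Σhalf²=0.217006
  +D: nom +1.900 → Σnom=-4.050; wc +0.350/-0.030 → slack +1.080/-0.732; half-tol=0.190, Σhalf²=0.253106
Nominal = -4.050. Worst-case = [-4.050 - 0.732, -4.050 + 1.080] = [-4.782, -2.970]. RSS = √0.253106 = 0.503.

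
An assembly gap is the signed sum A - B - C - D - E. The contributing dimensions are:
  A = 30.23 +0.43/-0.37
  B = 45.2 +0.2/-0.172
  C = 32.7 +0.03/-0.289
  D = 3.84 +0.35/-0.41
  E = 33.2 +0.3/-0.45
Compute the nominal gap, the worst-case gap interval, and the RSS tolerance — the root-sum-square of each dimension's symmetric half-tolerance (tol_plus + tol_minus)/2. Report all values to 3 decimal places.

nominal=-84.710 wc=[-85.960,-82.959] rss=0.711

Stack each dimension's contribution:
  +A: nom +30.230 → Σnom=30.230; wc +0.430/-0.370 → slack +0.430/-0.370; half-tol=0.400, Σhalf²=0.160000
  -B: nom -45.200 → Σnom=-14.970; wc +0.172/-0.200 → slack +0.602/-0.570; half-tol=0.186, Σhalf²=0.194596
  -C: nom -32.700 → Σnom=-47.670; wc +0.289/-0.030 → slack +0.891/-0.600; half-tol=0.159, Σhalf²=0.220036
  -D: nom -3.840 → Σnom=-51.510; wc +0.410/-0.350 → slack +1.301/-0.950; half-tol=0.380, Σhalf²=0.364436
  -E: nom -33.200 → Σnom=-84.710; wc +0.450/-0.300 → slack +1.751/-1.250; half-tol=0.375, Σhalf²=0.505061
Nominal = -84.710. Worst-case = [-84.710 - 1.250, -84.710 + 1.751] = [-85.960, -82.959]. RSS = √0.505061 = 0.711.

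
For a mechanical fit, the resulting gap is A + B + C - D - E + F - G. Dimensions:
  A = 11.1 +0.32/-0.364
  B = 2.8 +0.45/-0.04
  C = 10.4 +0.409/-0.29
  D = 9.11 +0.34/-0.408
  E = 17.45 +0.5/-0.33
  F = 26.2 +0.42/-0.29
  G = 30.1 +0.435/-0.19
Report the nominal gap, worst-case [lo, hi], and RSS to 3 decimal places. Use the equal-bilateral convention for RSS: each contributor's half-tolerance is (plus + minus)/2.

Stack each dimension's contribution:
  +A: nom +11.100 → Σnom=11.100; wc +0.320/-0.364 → slack +0.320/-0.364; half-tol=0.342, Σhalf²=0.116964
  +B: nom +2.800 → Σnom=13.900; wc +0.450/-0.040 → slack +0.770/-0.404; half-tol=0.245, Σhalf²=0.176989
  +C: nom +10.400 → Σnom=24.300; wc +0.409/-0.290 → slack +1.179/-0.694; half-tol=0.349, Σhalf²=0.299139
  -D: nom -9.110 → Σnom=15.190; wc +0.408/-0.340 → slack +1.587/-1.034; half-tol=0.374, Σhalf²=0.439015
  -E: nom -17.450 → Σnom=-2.260; wc +0.330/-0.500 → slack +1.917/-1.534; half-tol=0.415, Σhalf²=0.611240
  +F: nom +26.200 → Σnom=23.940; wc +0.420/-0.290 → slack +2.337/-1.824; half-tol=0.355, Σhalf²=0.737265
  -G: nom -30.100 → Σnom=-6.160; wc +0.190/-0.435 → slack +2.527/-2.259; half-tol=0.312, Σhalf²=0.834922
Nominal = -6.160. Worst-case = [-6.160 - 2.259, -6.160 + 2.527] = [-8.419, -3.633]. RSS = √0.834922 = 0.914.

nominal=-6.160 wc=[-8.419,-3.633] rss=0.914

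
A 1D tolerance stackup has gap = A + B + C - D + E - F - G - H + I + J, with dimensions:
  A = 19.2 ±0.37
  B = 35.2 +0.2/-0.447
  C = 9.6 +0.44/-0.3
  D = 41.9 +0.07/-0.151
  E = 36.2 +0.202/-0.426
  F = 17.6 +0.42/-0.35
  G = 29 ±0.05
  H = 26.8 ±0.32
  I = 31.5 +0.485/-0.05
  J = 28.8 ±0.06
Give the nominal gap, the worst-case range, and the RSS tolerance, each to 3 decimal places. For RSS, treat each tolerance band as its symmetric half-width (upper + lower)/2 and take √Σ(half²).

nominal=45.200 wc=[42.687,47.828] rss=0.904

Stack each dimension's contribution:
  +A: nom +19.200 → Σnom=19.200; wc +0.370/-0.370 → slack +0.370/-0.370; half-tol=0.370, Σhalf²=0.136900
  +B: nom +35.200 → Σnom=54.400; wc +0.200/-0.447 → slack +0.570/-0.817; half-tol=0.324, Σhalf²=0.241552
  +C: nom +9.600 → Σnom=64.000; wc +0.440/-0.300 → slack +1.010/-1.117; half-tol=0.370, Σhalf²=0.378452
  -D: nom -41.900 → Σnom=22.100; wc +0.151/-0.070 → slack +1.161/-1.187; half-tol=0.111, Σhalf²=0.390662
  +E: nom +36.200 → Σnom=58.300; wc +0.202/-0.426 → slack +1.363/-1.613; half-tol=0.314, Σhalf²=0.489258
  -F: nom -17.600 → Σnom=40.700; wc +0.350/-0.420 → slack +1.713/-2.033; half-tol=0.385, Σhalf²=0.637483
  -G: nom -29.000 → Σnom=11.700; wc +0.050/-0.050 → slack +1.763/-2.083; half-tol=0.050, Σhalf²=0.639983
  -H: nom -26.800 → Σnom=-15.100; wc +0.320/-0.320 → slack +2.083/-2.403; half-tol=0.320, Σhalf²=0.742383
  +I: nom +31.500 → Σnom=16.400; wc +0.485/-0.050 → slack +2.568/-2.453; half-tol=0.268, Σhalf²=0.813940
  +J: nom +28.800 → Σnom=45.200; wc +0.060/-0.060 → slack +2.628/-2.513; half-tol=0.060, Σhalf²=0.817540
Nominal = 45.200. Worst-case = [45.200 - 2.513, 45.200 + 2.628] = [42.687, 47.828]. RSS = √0.817540 = 0.904.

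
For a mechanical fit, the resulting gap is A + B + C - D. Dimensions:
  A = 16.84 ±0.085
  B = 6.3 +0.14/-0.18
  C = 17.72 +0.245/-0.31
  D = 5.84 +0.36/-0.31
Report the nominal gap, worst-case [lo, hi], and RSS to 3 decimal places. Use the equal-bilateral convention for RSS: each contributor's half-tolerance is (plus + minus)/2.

nominal=35.020 wc=[34.085,35.800] rss=0.471

Stack each dimension's contribution:
  +A: nom +16.840 → Σnom=16.840; wc +0.085/-0.085 → slack +0.085/-0.085; half-tol=0.085, Σhalf²=0.007225
  +B: nom +6.300 → Σnom=23.140; wc +0.140/-0.180 → slack +0.225/-0.265; half-tol=0.160, Σhalf²=0.032825
  +C: nom +17.720 → Σnom=40.860; wc +0.245/-0.310 → slack +0.470/-0.575; half-tol=0.277, Σhalf²=0.109831
  -D: nom -5.840 → Σnom=35.020; wc +0.310/-0.360 → slack +0.780/-0.935; half-tol=0.335, Σhalf²=0.222056
Nominal = 35.020. Worst-case = [35.020 - 0.935, 35.020 + 0.780] = [34.085, 35.800]. RSS = √0.222056 = 0.471.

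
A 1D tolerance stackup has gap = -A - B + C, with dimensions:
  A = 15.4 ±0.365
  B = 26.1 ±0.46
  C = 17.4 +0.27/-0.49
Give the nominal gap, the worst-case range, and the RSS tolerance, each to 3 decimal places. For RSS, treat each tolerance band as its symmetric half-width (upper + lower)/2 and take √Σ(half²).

Stack each dimension's contribution:
  -A: nom -15.400 → Σnom=-15.400; wc +0.365/-0.365 → slack +0.365/-0.365; half-tol=0.365, Σhalf²=0.133225
  -B: nom -26.100 → Σnom=-41.500; wc +0.460/-0.460 → slack +0.825/-0.825; half-tol=0.460, Σhalf²=0.344825
  +C: nom +17.400 → Σnom=-24.100; wc +0.270/-0.490 → slack +1.095/-1.315; half-tol=0.380, Σhalf²=0.489225
Nominal = -24.100. Worst-case = [-24.100 - 1.315, -24.100 + 1.095] = [-25.415, -23.005]. RSS = √0.489225 = 0.699.

nominal=-24.100 wc=[-25.415,-23.005] rss=0.699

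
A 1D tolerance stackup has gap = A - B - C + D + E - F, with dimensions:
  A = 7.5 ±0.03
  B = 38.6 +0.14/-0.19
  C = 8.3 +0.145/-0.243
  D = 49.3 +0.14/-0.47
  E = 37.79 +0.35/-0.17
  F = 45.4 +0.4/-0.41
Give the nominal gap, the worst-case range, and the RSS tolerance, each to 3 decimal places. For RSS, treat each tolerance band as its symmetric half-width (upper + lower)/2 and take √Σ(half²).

Stack each dimension's contribution:
  +A: nom +7.500 → Σnom=7.500; wc +0.030/-0.030 → slack +0.030/-0.030; half-tol=0.030, Σhalf²=0.000900
  -B: nom -38.600 → Σnom=-31.100; wc +0.190/-0.140 → slack +0.220/-0.170; half-tol=0.165, Σhalf²=0.028125
  -C: nom -8.300 → Σnom=-39.400; wc +0.243/-0.145 → slack +0.463/-0.315; half-tol=0.194, Σhalf²=0.065761
  +D: nom +49.300 → Σnom=9.900; wc +0.140/-0.470 → slack +0.603/-0.785; half-tol=0.305, Σhalf²=0.158786
  +E: nom +37.790 → Σnom=47.690; wc +0.350/-0.170 → slack +0.953/-0.955; half-tol=0.260, Σhalf²=0.226386
  -F: nom -45.400 → Σnom=2.290; wc +0.410/-0.400 → slack +1.363/-1.355; half-tol=0.405, Σhalf²=0.390411
Nominal = 2.290. Worst-case = [2.290 - 1.355, 2.290 + 1.363] = [0.935, 3.653]. RSS = √0.390411 = 0.625.

nominal=2.290 wc=[0.935,3.653] rss=0.625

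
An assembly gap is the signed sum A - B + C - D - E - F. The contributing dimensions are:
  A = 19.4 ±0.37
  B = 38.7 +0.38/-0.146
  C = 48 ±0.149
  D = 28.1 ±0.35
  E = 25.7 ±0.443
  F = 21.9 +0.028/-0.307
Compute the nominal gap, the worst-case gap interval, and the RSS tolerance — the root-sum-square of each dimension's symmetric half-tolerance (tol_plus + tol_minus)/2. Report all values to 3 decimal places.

nominal=-47.000 wc=[-48.720,-45.235] rss=0.758

Stack each dimension's contribution:
  +A: nom +19.400 → Σnom=19.400; wc +0.370/-0.370 → slack +0.370/-0.370; half-tol=0.370, Σhalf²=0.136900
  -B: nom -38.700 → Σnom=-19.300; wc +0.146/-0.380 → slack +0.516/-0.750; half-tol=0.263, Σhalf²=0.206069
  +C: nom +48.000 → Σnom=28.700; wc +0.149/-0.149 → slack +0.665/-0.899; half-tol=0.149, Σhalf²=0.228270
  -D: nom -28.100 → Σnom=0.600; wc +0.350/-0.350 → slack +1.015/-1.249; half-tol=0.350, Σhalf²=0.350770
  -E: nom -25.700 → Σnom=-25.100; wc +0.443/-0.443 → slack +1.458/-1.692; half-tol=0.443, Σhalf²=0.547019
  -F: nom -21.900 → Σnom=-47.000; wc +0.307/-0.028 → slack +1.765/-1.720; half-tol=0.168, Σhalf²=0.575075
Nominal = -47.000. Worst-case = [-47.000 - 1.720, -47.000 + 1.765] = [-48.720, -45.235]. RSS = √0.575075 = 0.758.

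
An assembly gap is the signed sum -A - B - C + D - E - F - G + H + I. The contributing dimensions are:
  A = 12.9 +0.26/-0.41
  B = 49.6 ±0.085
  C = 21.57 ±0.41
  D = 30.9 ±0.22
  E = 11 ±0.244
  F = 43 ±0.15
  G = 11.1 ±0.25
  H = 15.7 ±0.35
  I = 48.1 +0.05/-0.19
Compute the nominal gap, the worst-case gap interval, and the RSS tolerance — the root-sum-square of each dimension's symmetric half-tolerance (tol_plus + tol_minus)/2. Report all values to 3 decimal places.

nominal=-54.470 wc=[-56.629,-52.301] rss=0.786

Stack each dimension's contribution:
  -A: nom -12.900 → Σnom=-12.900; wc +0.410/-0.260 → slack +0.410/-0.260; half-tol=0.335, Σhalf²=0.112225
  -B: nom -49.600 → Σnom=-62.500; wc +0.085/-0.085 → slack +0.495/-0.345; half-tol=0.085, Σhalf²=0.119450
  -C: nom -21.570 → Σnom=-84.070; wc +0.410/-0.410 → slack +0.905/-0.755; half-tol=0.410, Σhalf²=0.287550
  +D: nom +30.900 → Σnom=-53.170; wc +0.220/-0.220 → slack +1.125/-0.975; half-tol=0.220, Σhalf²=0.335950
  -E: nom -11.000 → Σnom=-64.170; wc +0.244/-0.244 → slack +1.369/-1.219; half-tol=0.244, Σhalf²=0.395486
  -F: nom -43.000 → Σnom=-107.170; wc +0.150/-0.150 → slack +1.519/-1.369; half-tol=0.150, Σhalf²=0.417986
  -G: nom -11.100 → Σnom=-118.270; wc +0.250/-0.250 → slack +1.769/-1.619; half-tol=0.250, Σhalf²=0.480486
  +H: nom +15.700 → Σnom=-102.570; wc +0.350/-0.350 → slack +2.119/-1.969; half-tol=0.350, Σhalf²=0.602986
  +I: nom +48.100 → Σnom=-54.470; wc +0.050/-0.190 → slack +2.169/-2.159; half-tol=0.120, Σhalf²=0.617386
Nominal = -54.470. Worst-case = [-54.470 - 2.159, -54.470 + 2.169] = [-56.629, -52.301]. RSS = √0.617386 = 0.786.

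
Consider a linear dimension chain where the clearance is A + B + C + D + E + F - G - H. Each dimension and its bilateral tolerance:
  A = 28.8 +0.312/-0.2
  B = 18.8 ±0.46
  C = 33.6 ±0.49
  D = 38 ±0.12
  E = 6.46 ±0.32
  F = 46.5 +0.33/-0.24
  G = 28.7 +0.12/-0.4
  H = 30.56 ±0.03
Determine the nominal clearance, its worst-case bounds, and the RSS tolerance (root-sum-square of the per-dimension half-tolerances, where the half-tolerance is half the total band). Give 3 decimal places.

nominal=112.900 wc=[110.920,115.362] rss=0.885

Stack each dimension's contribution:
  +A: nom +28.800 → Σnom=28.800; wc +0.312/-0.200 → slack +0.312/-0.200; half-tol=0.256, Σhalf²=0.065536
  +B: nom +18.800 → Σnom=47.600; wc +0.460/-0.460 → slack +0.772/-0.660; half-tol=0.460, Σhalf²=0.277136
  +C: nom +33.600 → Σnom=81.200; wc +0.490/-0.490 → slack +1.262/-1.150; half-tol=0.490, Σhalf²=0.517236
  +D: nom +38.000 → Σnom=119.200; wc +0.120/-0.120 → slack +1.382/-1.270; half-tol=0.120, Σhalf²=0.531636
  +E: nom +6.460 → Σnom=125.660; wc +0.320/-0.320 → slack +1.702/-1.590; half-tol=0.320, Σhalf²=0.634036
  +F: nom +46.500 → Σnom=172.160; wc +0.330/-0.240 → slack +2.032/-1.830; half-tol=0.285, Σhalf²=0.715261
  -G: nom -28.700 → Σnom=143.460; wc +0.400/-0.120 → slack +2.432/-1.950; half-tol=0.260, Σhalf²=0.782861
  -H: nom -30.560 → Σnom=112.900; wc +0.030/-0.030 → slack +2.462/-1.980; half-tol=0.030, Σhalf²=0.783761
Nominal = 112.900. Worst-case = [112.900 - 1.980, 112.900 + 2.462] = [110.920, 115.362]. RSS = √0.783761 = 0.885.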